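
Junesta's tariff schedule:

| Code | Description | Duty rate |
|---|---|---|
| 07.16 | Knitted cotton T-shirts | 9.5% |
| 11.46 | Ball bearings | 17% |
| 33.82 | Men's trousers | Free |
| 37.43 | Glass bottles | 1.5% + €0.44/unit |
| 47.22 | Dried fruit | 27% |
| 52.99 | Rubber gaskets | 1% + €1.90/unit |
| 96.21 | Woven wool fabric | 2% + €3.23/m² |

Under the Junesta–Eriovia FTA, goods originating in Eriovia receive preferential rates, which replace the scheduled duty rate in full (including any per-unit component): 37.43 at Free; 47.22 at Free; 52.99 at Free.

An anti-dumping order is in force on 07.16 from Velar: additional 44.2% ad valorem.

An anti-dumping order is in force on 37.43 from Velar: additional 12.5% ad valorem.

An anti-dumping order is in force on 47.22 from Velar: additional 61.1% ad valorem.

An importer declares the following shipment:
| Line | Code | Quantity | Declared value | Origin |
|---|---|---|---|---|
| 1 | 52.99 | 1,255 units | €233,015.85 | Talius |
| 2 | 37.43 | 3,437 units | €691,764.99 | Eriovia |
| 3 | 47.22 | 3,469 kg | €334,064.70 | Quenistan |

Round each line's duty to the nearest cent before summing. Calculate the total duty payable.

Line 1 (52.99, Talius, 1,255 units, €233,015.85):
Base rate for 52.99 is 1% + €1.90/unit.
52.99 has an FTA preferential rate, but origin Talius is not Eriovia; base rate stands.
Duty = €233,015.85 × 1% + 1,255 × €1.90 = €4,714.66.
Line 2 (37.43, Eriovia, 3,437 units, €691,764.99):
Base rate for 37.43 is 1.5% + €0.44/unit.
Origin Eriovia qualifies under the Junesta–Eriovia agreement and 37.43 is covered: preferential rate Free applies instead.
The additional-duty order on 37.43 targets Velar, not Eriovia; it does not apply.
Duty = €691,764.99 × 0% = €0.00.
Line 3 (47.22, Quenistan, 3,469 kg, €334,064.70):
Base rate for 47.22 is 27%.
47.22 has an FTA preferential rate, but origin Quenistan is not Eriovia; base rate stands.
The additional-duty order on 47.22 targets Velar, not Quenistan; it does not apply.
Duty = €334,064.70 × 27% = €90,197.47.
Total = €4,714.66 + €0.00 + €90,197.47 = €94,912.13.

€94,912.13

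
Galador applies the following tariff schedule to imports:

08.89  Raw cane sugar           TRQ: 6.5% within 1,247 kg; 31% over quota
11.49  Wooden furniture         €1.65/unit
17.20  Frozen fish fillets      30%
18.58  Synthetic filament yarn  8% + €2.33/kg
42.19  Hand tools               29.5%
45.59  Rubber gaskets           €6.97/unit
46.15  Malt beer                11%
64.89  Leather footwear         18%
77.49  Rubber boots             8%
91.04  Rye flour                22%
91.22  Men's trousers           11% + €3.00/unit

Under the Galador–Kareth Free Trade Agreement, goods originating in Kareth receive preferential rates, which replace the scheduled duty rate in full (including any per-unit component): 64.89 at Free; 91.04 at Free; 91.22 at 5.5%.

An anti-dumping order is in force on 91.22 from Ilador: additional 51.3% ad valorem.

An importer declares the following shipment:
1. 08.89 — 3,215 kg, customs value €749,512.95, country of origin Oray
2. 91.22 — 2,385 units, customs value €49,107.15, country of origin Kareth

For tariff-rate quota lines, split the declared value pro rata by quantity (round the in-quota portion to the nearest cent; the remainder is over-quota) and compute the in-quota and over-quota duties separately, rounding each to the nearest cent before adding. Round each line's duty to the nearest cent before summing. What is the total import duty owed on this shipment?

€163,825.19

Line 1 (08.89, Oray, 3,215 kg, €749,512.95):
Code 08.89 is under a tariff-rate quota (threshold 1,247 kg). In-quota: 1,247 kg at 6.5%; over-quota: 1,968 kg at 31%.
Pro-rata value split: in-quota = €749,512.95 × 1,247/3,215 = €290,713.11; over-quota = €749,512.95 − €290,713.11 = €458,799.84.
In-quota duty = €290,713.11 × 6.5% = €18,896.35. Over-quota duty = €458,799.84 × 31% = €142,227.95.
Line duty = €18,896.35 + €142,227.95 = €161,124.30.
Line 2 (91.22, Kareth, 2,385 units, €49,107.15):
Base rate for 91.22 is 11% + €3.00/unit.
Origin Kareth qualifies under the Galador–Kareth agreement and 91.22 is covered: preferential rate 5.5% applies instead.
The additional-duty order on 91.22 targets Ilador, not Kareth; it does not apply.
Duty = €49,107.15 × 5.5% = €2,700.89.
Total = €161,124.30 + €2,700.89 = €163,825.19.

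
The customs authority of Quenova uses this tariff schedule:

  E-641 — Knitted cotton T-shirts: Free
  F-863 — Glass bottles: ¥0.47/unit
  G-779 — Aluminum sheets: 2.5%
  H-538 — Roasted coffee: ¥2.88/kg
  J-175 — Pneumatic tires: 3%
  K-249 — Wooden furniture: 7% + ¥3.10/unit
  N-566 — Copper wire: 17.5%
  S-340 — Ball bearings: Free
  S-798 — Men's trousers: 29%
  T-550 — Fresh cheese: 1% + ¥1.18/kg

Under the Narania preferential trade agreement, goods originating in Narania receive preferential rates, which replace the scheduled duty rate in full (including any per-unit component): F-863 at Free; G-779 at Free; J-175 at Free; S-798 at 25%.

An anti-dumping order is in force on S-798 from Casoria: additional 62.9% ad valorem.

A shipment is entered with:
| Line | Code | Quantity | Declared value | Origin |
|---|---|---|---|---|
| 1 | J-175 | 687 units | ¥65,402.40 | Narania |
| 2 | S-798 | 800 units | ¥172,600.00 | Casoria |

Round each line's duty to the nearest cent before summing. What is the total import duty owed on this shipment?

Line 1 (J-175, Narania, 687 units, ¥65,402.40):
Base rate for J-175 is 3%.
Origin Narania qualifies under the Quenova–Narania agreement and J-175 is covered: preferential rate Free applies instead.
Duty = ¥65,402.40 × 0% = ¥0.00.
Line 2 (S-798, Casoria, 800 units, ¥172,600.00):
Base rate for S-798 is 29%.
S-798 has an FTA preferential rate, but origin Casoria is not Narania; base rate stands.
Additional duty on S-798 from Casoria: +62.9%. Applied ad valorem rate: 29% + 62.9% = 91.9%.
Duty = ¥172,600.00 × 91.9% = ¥158,619.40.
Total = ¥0.00 + ¥158,619.40 = ¥158,619.40.

¥158,619.40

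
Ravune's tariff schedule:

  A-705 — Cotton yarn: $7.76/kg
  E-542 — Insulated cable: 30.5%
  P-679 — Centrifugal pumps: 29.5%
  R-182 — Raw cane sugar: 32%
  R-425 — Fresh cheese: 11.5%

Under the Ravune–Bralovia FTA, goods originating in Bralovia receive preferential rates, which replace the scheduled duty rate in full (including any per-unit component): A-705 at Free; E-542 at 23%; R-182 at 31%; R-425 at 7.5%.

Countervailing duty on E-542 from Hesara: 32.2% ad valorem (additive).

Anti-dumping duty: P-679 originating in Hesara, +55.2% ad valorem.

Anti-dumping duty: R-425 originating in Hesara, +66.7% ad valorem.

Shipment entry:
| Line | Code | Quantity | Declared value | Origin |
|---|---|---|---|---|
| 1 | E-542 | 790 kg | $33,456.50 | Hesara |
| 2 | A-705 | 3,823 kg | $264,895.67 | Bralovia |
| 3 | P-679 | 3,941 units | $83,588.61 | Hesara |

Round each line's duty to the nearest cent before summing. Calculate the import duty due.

$91,776.78

Line 1 (E-542, Hesara, 790 kg, $33,456.50):
Base rate for E-542 is 30.5%.
E-542 has an FTA preferential rate, but origin Hesara is not Bralovia; base rate stands.
Additional duty on E-542 from Hesara: +32.2%. Applied ad valorem rate: 30.5% + 32.2% = 62.7%.
Duty = $33,456.50 × 62.7% = $20,977.23.
Line 2 (A-705, Bralovia, 3,823 kg, $264,895.67):
Base rate for A-705 is $7.76/kg.
Origin Bralovia qualifies under the Ravune–Bralovia agreement and A-705 is covered: preferential rate Free applies instead.
Duty = $264,895.67 × 0% = $0.00.
Line 3 (P-679, Hesara, 3,941 units, $83,588.61):
Base rate for P-679 is 29.5%.
Additional duty on P-679 from Hesara: +55.2%. Applied ad valorem rate: 29.5% + 55.2% = 84.7%.
Duty = $83,588.61 × 84.7% = $70,799.55.
Total = $20,977.23 + $0.00 + $70,799.55 = $91,776.78.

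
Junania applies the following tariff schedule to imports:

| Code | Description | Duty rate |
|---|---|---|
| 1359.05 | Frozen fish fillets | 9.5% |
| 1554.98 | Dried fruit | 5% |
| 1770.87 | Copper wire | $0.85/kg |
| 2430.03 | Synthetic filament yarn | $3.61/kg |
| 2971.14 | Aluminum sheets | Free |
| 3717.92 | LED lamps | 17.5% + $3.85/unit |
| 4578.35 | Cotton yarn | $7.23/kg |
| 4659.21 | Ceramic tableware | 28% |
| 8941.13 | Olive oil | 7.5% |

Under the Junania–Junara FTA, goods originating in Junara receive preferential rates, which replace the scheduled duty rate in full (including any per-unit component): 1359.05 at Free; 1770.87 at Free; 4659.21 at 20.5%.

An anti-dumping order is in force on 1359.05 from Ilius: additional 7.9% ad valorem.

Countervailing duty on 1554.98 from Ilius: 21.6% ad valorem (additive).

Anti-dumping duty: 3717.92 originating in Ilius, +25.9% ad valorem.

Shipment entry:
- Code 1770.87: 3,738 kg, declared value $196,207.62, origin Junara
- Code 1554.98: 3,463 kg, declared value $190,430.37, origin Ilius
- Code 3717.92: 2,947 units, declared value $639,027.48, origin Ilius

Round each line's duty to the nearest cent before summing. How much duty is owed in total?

$339,338.36

Line 1 (1770.87, Junara, 3,738 kg, $196,207.62):
Base rate for 1770.87 is $0.85/kg.
Origin Junara qualifies under the Junania–Junara agreement and 1770.87 is covered: preferential rate Free applies instead.
Duty = $196,207.62 × 0% = $0.00.
Line 2 (1554.98, Ilius, 3,463 kg, $190,430.37):
Base rate for 1554.98 is 5%.
Additional duty on 1554.98 from Ilius: +21.6%. Applied ad valorem rate: 5% + 21.6% = 26.6%.
Duty = $190,430.37 × 26.6% = $50,654.48.
Line 3 (3717.92, Ilius, 2,947 units, $639,027.48):
Base rate for 3717.92 is 17.5% + $3.85/unit.
Additional duty on 3717.92 from Ilius: +25.9%. Applied ad valorem rate: 17.5% + 25.9% = 43.4%.
Duty = $639,027.48 × 43.4% + 2,947 × $3.85 = $288,683.88.
Total = $0.00 + $50,654.48 + $288,683.88 = $339,338.36.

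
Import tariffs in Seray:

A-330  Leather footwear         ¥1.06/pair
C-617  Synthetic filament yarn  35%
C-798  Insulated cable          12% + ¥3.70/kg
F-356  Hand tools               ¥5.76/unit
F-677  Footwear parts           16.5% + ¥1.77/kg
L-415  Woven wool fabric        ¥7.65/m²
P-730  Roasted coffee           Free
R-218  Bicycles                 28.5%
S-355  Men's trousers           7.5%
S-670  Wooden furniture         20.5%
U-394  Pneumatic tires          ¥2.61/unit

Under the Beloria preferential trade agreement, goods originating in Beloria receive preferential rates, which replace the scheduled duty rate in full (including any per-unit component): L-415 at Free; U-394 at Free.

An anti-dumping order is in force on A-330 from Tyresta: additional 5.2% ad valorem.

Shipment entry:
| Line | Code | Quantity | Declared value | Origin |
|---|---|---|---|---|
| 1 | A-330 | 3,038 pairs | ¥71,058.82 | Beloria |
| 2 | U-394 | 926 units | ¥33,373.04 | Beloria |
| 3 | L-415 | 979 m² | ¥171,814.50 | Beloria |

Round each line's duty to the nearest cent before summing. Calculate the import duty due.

Line 1 (A-330, Beloria, 3,038 pairs, ¥71,058.82):
Base rate for A-330 is ¥1.06/pair.
Origin Beloria is the FTA partner but A-330 is not on the preference list; base rate stands.
The additional-duty order on A-330 targets Tyresta, not Beloria; it does not apply.
Duty = 3,038 × ¥1.06 = ¥3,220.28.
Line 2 (U-394, Beloria, 926 units, ¥33,373.04):
Base rate for U-394 is ¥2.61/unit.
Origin Beloria qualifies under the Seray–Beloria agreement and U-394 is covered: preferential rate Free applies instead.
Duty = ¥33,373.04 × 0% = ¥0.00.
Line 3 (L-415, Beloria, 979 m², ¥171,814.50):
Base rate for L-415 is ¥7.65/m².
Origin Beloria qualifies under the Seray–Beloria agreement and L-415 is covered: preferential rate Free applies instead.
Duty = ¥171,814.50 × 0% = ¥0.00.
Total = ¥3,220.28 + ¥0.00 + ¥0.00 = ¥3,220.28.

¥3,220.28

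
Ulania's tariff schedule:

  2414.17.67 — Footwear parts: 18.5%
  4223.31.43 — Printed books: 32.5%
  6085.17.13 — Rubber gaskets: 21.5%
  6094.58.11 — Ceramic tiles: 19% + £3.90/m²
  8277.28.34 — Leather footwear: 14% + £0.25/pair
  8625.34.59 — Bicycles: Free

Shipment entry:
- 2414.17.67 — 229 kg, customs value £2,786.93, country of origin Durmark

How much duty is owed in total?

£515.58

Line 1 (2414.17.67, Durmark, 229 kg, £2,786.93):
Base rate for 2414.17.67 is 18.5%.
Duty = £2,786.93 × 18.5% = £515.58.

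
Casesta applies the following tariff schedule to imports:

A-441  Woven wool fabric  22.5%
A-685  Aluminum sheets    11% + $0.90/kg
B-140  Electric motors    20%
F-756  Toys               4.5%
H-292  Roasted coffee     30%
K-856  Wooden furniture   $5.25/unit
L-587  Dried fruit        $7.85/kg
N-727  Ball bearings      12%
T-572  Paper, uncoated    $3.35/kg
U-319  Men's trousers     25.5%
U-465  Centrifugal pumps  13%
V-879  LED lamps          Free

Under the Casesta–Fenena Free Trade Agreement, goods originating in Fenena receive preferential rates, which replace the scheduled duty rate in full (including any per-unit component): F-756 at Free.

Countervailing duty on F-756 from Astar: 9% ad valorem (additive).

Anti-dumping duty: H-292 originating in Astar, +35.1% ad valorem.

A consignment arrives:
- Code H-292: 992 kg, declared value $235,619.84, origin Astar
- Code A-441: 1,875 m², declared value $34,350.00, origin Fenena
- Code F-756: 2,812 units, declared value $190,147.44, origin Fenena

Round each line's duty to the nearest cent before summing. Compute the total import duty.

$161,117.27

Line 1 (H-292, Astar, 992 kg, $235,619.84):
Base rate for H-292 is 30%.
Additional duty on H-292 from Astar: +35.1%. Applied ad valorem rate: 30% + 35.1% = 65.1%.
Duty = $235,619.84 × 65.1% = $153,388.52.
Line 2 (A-441, Fenena, 1,875 m², $34,350.00):
Base rate for A-441 is 22.5%.
Origin Fenena is the FTA partner but A-441 is not on the preference list; base rate stands.
Duty = $34,350.00 × 22.5% = $7,728.75.
Line 3 (F-756, Fenena, 2,812 units, $190,147.44):
Base rate for F-756 is 4.5%.
Origin Fenena qualifies under the Casesta–Fenena agreement and F-756 is covered: preferential rate Free applies instead.
The additional-duty order on F-756 targets Astar, not Fenena; it does not apply.
Duty = $190,147.44 × 0% = $0.00.
Total = $153,388.52 + $7,728.75 + $0.00 = $161,117.27.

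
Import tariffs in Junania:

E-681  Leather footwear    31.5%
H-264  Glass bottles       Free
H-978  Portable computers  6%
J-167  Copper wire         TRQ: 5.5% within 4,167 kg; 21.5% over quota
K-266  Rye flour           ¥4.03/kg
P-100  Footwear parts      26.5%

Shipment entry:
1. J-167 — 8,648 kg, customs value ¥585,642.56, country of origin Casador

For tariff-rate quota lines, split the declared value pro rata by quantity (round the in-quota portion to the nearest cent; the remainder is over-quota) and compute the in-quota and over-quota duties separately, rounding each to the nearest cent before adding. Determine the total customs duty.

Line 1 (J-167, Casador, 8,648 kg, ¥585,642.56):
Code J-167 is under a tariff-rate quota (threshold 4,167 kg). In-quota: 4,167 kg at 5.5%; over-quota: 4,481 kg at 21.5%.
Pro-rata value split: in-quota = ¥585,642.56 × 4,167/8,648 = ¥282,189.24; over-quota = ¥585,642.56 − ¥282,189.24 = ¥303,453.32.
In-quota duty = ¥282,189.24 × 5.5% = ¥15,520.41. Over-quota duty = ¥303,453.32 × 21.5% = ¥65,242.46.
Line duty = ¥15,520.41 + ¥65,242.46 = ¥80,762.87.

¥80,762.87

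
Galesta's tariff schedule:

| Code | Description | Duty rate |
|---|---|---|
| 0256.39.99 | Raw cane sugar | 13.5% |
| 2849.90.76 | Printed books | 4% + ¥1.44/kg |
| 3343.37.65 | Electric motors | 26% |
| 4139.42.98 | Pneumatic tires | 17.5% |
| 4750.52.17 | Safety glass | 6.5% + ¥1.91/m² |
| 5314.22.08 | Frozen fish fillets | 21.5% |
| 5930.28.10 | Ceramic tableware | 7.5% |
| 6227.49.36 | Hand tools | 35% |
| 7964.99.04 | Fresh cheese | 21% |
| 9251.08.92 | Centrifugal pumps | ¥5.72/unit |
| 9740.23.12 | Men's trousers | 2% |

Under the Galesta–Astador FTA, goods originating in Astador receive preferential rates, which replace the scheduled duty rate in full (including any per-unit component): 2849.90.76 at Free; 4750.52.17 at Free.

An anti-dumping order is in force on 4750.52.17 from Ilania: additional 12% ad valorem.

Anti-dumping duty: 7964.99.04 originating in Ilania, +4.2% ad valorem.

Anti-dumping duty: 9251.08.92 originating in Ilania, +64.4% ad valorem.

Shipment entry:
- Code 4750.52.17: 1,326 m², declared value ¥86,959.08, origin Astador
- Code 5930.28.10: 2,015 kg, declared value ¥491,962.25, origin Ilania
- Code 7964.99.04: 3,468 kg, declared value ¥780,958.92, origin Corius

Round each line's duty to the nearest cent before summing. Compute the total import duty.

Line 1 (4750.52.17, Astador, 1,326 m², ¥86,959.08):
Base rate for 4750.52.17 is 6.5% + ¥1.91/m².
Origin Astador qualifies under the Galesta–Astador agreement and 4750.52.17 is covered: preferential rate Free applies instead.
The additional-duty order on 4750.52.17 targets Ilania, not Astador; it does not apply.
Duty = ¥86,959.08 × 0% = ¥0.00.
Line 2 (5930.28.10, Ilania, 2,015 kg, ¥491,962.25):
Base rate for 5930.28.10 is 7.5%.
Duty = ¥491,962.25 × 7.5% = ¥36,897.17.
Line 3 (7964.99.04, Corius, 3,468 kg, ¥780,958.92):
Base rate for 7964.99.04 is 21%.
The additional-duty order on 7964.99.04 targets Ilania, not Corius; it does not apply.
Duty = ¥780,958.92 × 21% = ¥164,001.37.
Total = ¥0.00 + ¥36,897.17 + ¥164,001.37 = ¥200,898.54.

¥200,898.54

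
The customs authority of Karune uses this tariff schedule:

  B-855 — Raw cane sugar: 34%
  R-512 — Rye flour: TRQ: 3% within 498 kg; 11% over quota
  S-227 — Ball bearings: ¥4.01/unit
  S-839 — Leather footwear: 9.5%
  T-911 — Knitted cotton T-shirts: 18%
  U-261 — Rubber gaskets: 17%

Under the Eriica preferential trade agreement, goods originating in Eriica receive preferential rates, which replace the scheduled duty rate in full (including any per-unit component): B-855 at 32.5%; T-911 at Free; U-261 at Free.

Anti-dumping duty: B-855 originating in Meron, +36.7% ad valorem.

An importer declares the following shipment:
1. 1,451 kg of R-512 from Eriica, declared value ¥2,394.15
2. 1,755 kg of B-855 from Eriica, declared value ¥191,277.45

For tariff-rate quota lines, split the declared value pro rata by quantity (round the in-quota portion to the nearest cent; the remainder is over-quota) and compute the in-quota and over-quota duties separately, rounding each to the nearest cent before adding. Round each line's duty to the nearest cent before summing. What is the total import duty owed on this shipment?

Line 1 (R-512, Eriica, 1,451 kg, ¥2,394.15):
Code R-512 is under a tariff-rate quota (threshold 498 kg). In-quota: 498 kg at 3%; over-quota: 953 kg at 11%.
Pro-rata value split: in-quota = ¥2,394.15 × 498/1,451 = ¥821.70; over-quota = ¥2,394.15 − ¥821.70 = ¥1,572.45.
In-quota duty = ¥821.70 × 3% = ¥24.65. Over-quota duty = ¥1,572.45 × 11% = ¥172.97.
Line duty = ¥24.65 + ¥172.97 = ¥197.62.
Line 2 (B-855, Eriica, 1,755 kg, ¥191,277.45):
Base rate for B-855 is 34%.
Origin Eriica qualifies under the Karune–Eriica agreement and B-855 is covered: preferential rate 32.5% applies instead.
The additional-duty order on B-855 targets Meron, not Eriica; it does not apply.
Duty = ¥191,277.45 × 32.5% = ¥62,165.17.
Total = ¥197.62 + ¥62,165.17 = ¥62,362.79.

¥62,362.79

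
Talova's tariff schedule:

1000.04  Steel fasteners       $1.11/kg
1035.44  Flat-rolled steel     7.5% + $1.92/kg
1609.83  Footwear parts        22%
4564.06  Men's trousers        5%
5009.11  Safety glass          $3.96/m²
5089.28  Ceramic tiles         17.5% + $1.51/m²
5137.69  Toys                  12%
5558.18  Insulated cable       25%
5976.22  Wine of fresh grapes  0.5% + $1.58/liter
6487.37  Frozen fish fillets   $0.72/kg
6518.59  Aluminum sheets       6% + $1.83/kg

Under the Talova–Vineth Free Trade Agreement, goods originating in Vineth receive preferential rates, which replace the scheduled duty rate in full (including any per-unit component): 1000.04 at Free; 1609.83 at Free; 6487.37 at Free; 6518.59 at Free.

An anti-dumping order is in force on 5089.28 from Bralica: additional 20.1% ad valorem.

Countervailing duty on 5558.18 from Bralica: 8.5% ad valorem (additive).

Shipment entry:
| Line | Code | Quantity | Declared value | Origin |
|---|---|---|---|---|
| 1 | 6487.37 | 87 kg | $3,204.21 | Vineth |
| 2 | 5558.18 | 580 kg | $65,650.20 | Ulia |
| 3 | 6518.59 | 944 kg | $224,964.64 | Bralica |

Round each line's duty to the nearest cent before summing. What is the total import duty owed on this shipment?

$31,637.95

Line 1 (6487.37, Vineth, 87 kg, $3,204.21):
Base rate for 6487.37 is $0.72/kg.
Origin Vineth qualifies under the Talova–Vineth agreement and 6487.37 is covered: preferential rate Free applies instead.
Duty = $3,204.21 × 0% = $0.00.
Line 2 (5558.18, Ulia, 580 kg, $65,650.20):
Base rate for 5558.18 is 25%.
The additional-duty order on 5558.18 targets Bralica, not Ulia; it does not apply.
Duty = $65,650.20 × 25% = $16,412.55.
Line 3 (6518.59, Bralica, 944 kg, $224,964.64):
Base rate for 6518.59 is 6% + $1.83/kg.
6518.59 has an FTA preferential rate, but origin Bralica is not Vineth; base rate stands.
Duty = $224,964.64 × 6% + 944 × $1.83 = $15,225.40.
Total = $0.00 + $16,412.55 + $15,225.40 = $31,637.95.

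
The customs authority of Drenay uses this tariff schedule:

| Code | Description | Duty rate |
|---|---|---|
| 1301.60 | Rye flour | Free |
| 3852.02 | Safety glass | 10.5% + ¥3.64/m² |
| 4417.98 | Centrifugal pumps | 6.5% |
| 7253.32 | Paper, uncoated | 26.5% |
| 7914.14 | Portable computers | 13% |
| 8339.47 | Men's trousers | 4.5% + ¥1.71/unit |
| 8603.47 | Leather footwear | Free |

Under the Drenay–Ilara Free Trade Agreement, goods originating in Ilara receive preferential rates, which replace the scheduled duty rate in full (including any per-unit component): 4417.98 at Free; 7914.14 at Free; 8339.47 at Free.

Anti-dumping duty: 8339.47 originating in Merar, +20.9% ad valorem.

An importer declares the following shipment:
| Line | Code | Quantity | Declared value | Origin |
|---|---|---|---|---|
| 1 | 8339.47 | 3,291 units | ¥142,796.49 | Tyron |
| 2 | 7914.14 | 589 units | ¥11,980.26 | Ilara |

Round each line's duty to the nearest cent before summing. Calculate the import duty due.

¥12,053.45

Line 1 (8339.47, Tyron, 3,291 units, ¥142,796.49):
Base rate for 8339.47 is 4.5% + ¥1.71/unit.
8339.47 has an FTA preferential rate, but origin Tyron is not Ilara; base rate stands.
The additional-duty order on 8339.47 targets Merar, not Tyron; it does not apply.
Duty = ¥142,796.49 × 4.5% + 3,291 × ¥1.71 = ¥12,053.45.
Line 2 (7914.14, Ilara, 589 units, ¥11,980.26):
Base rate for 7914.14 is 13%.
Origin Ilara qualifies under the Drenay–Ilara agreement and 7914.14 is covered: preferential rate Free applies instead.
Duty = ¥11,980.26 × 0% = ¥0.00.
Total = ¥12,053.45 + ¥0.00 = ¥12,053.45.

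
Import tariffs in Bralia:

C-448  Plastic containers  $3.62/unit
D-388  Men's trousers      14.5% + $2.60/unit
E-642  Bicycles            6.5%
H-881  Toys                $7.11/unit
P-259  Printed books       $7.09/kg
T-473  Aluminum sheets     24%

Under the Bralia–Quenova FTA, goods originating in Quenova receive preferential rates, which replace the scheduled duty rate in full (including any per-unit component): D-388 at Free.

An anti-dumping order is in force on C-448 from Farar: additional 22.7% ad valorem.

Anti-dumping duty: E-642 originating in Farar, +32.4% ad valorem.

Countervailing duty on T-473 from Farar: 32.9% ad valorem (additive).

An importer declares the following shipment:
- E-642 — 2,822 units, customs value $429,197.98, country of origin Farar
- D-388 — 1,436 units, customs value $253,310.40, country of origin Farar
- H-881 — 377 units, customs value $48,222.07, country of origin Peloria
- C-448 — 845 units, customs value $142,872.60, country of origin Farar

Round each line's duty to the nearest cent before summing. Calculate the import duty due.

Line 1 (E-642, Farar, 2,822 units, $429,197.98):
Base rate for E-642 is 6.5%.
Additional duty on E-642 from Farar: +32.4%. Applied ad valorem rate: 6.5% + 32.4% = 38.9%.
Duty = $429,197.98 × 38.9% = $166,958.01.
Line 2 (D-388, Farar, 1,436 units, $253,310.40):
Base rate for D-388 is 14.5% + $2.60/unit.
D-388 has an FTA preferential rate, but origin Farar is not Quenova; base rate stands.
Duty = $253,310.40 × 14.5% + 1,436 × $2.60 = $40,463.61.
Line 3 (H-881, Peloria, 377 units, $48,222.07):
Base rate for H-881 is $7.11/unit.
Duty = 377 × $7.11 = $2,680.47.
Line 4 (C-448, Farar, 845 units, $142,872.60):
Base rate for C-448 is $3.62/unit.
Additional duty on C-448 from Farar: +22.7% ad valorem. Applied ad valorem rate = 22.7%.
Duty = $142,872.60 × 22.7% + 845 × $3.62 = $35,490.98.
Total = $166,958.01 + $40,463.61 + $2,680.47 + $35,490.98 = $245,593.07.

$245,593.07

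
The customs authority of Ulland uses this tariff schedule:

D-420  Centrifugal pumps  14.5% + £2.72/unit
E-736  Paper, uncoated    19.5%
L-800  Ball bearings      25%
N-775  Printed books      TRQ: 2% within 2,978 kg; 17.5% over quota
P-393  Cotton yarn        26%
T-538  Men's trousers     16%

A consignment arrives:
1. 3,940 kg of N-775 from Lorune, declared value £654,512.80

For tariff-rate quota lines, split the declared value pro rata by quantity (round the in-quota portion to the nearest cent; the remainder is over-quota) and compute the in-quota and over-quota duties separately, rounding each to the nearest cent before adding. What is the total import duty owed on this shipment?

£37,860.41

Line 1 (N-775, Lorune, 3,940 kg, £654,512.80):
Code N-775 is under a tariff-rate quota (threshold 2,978 kg). In-quota: 2,978 kg at 2%; over-quota: 962 kg at 17.5%.
Pro-rata value split: in-quota = £654,512.80 × 2,978/3,940 = £494,705.36; over-quota = £654,512.80 − £494,705.36 = £159,807.44.
In-quota duty = £494,705.36 × 2% = £9,894.11. Over-quota duty = £159,807.44 × 17.5% = £27,966.30.
Line duty = £9,894.11 + £27,966.30 = £37,860.41.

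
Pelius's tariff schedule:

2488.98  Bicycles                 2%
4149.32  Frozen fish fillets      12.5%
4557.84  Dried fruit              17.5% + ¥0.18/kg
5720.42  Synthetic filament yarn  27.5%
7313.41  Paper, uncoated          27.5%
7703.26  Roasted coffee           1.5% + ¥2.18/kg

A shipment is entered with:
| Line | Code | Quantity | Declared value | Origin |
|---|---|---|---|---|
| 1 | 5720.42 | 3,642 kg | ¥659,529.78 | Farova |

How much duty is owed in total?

¥181,370.69

Line 1 (5720.42, Farova, 3,642 kg, ¥659,529.78):
Base rate for 5720.42 is 27.5%.
Duty = ¥659,529.78 × 27.5% = ¥181,370.69.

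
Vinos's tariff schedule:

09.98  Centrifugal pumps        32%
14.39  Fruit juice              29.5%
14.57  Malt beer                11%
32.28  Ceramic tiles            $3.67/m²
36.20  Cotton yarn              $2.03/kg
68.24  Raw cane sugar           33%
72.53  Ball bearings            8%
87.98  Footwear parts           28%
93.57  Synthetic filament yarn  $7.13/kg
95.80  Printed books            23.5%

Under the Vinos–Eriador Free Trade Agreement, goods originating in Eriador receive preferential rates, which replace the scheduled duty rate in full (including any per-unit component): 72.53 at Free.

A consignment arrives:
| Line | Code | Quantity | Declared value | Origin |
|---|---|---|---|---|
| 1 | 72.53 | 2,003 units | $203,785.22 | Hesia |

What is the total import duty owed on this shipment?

Line 1 (72.53, Hesia, 2,003 units, $203,785.22):
Base rate for 72.53 is 8%.
72.53 has an FTA preferential rate, but origin Hesia is not Eriador; base rate stands.
Duty = $203,785.22 × 8% = $16,302.82.

$16,302.82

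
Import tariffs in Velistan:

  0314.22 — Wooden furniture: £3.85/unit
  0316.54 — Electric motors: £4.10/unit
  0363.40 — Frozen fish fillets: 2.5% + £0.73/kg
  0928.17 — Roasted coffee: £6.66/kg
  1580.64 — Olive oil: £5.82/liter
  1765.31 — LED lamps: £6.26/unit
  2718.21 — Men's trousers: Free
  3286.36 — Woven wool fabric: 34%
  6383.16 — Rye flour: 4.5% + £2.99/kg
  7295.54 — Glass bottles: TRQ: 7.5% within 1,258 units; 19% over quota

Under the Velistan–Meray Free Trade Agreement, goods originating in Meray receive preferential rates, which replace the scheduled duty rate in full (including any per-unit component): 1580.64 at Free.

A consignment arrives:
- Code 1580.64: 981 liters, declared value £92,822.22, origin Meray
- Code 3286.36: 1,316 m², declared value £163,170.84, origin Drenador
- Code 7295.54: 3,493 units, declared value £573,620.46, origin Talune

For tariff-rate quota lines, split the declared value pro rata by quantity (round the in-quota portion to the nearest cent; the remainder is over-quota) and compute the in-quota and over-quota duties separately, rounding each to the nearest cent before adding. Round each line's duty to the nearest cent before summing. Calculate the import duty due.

Line 1 (1580.64, Meray, 981 liters, £92,822.22):
Base rate for 1580.64 is £5.82/liter.
Origin Meray qualifies under the Velistan–Meray agreement and 1580.64 is covered: preferential rate Free applies instead.
Duty = £92,822.22 × 0% = £0.00.
Line 2 (3286.36, Drenador, 1,316 m², £163,170.84):
Base rate for 3286.36 is 34%.
Duty = £163,170.84 × 34% = £55,478.09.
Line 3 (7295.54, Talune, 3,493 units, £573,620.46):
Code 7295.54 is under a tariff-rate quota (threshold 1,258 units). In-quota: 1,258 units at 7.5%; over-quota: 2,235 units at 19%.
Pro-rata value split: in-quota = £573,620.46 × 1,258/3,493 = £206,588.76; over-quota = £573,620.46 − £206,588.76 = £367,031.70.
In-quota duty = £206,588.76 × 7.5% = £15,494.16. Over-quota duty = £367,031.70 × 19% = £69,736.02.
Line duty = £15,494.16 + £69,736.02 = £85,230.18.
Total = £0.00 + £55,478.09 + £85,230.18 = £140,708.27.

£140,708.27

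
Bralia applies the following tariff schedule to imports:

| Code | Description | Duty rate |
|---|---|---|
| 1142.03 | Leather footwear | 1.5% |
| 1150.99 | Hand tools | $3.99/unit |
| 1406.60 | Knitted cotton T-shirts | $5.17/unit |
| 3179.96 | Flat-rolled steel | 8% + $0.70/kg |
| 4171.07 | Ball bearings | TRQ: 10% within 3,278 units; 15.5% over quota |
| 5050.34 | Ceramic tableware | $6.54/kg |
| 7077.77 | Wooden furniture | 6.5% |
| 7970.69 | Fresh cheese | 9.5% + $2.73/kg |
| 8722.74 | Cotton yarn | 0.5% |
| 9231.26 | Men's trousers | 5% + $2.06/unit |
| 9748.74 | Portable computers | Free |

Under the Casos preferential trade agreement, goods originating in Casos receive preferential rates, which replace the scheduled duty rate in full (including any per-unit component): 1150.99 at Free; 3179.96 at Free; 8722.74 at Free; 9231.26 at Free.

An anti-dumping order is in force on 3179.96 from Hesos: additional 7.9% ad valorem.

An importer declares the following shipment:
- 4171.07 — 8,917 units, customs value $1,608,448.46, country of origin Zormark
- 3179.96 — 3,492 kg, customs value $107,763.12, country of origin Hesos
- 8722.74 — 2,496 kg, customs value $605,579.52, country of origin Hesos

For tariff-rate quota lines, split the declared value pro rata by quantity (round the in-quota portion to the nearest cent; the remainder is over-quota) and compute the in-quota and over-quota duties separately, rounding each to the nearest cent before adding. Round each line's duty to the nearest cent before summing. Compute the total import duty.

Line 1 (4171.07, Zormark, 8,917 units, $1,608,448.46):
Code 4171.07 is under a tariff-rate quota (threshold 3,278 units). In-quota: 3,278 units at 10%; over-quota: 5,639 units at 15.5%.
Pro-rata value split: in-quota = $1,608,448.46 × 3,278/8,917 = $591,285.64; over-quota = $1,608,448.46 − $591,285.64 = $1,017,162.82.
In-quota duty = $591,285.64 × 10% = $59,128.56. Over-quota duty = $1,017,162.82 × 15.5% = $157,660.24.
Line duty = $59,128.56 + $157,660.24 = $216,788.80.
Line 2 (3179.96, Hesos, 3,492 kg, $107,763.12):
Base rate for 3179.96 is 8% + $0.70/kg.
3179.96 has an FTA preferential rate, but origin Hesos is not Casos; base rate stands.
Additional duty on 3179.96 from Hesos: +7.9%. Applied ad valorem rate: 8% + 7.9% = 15.9%.
Duty = $107,763.12 × 15.9% + 3,492 × $0.70 = $19,578.74.
Line 3 (8722.74, Hesos, 2,496 kg, $605,579.52):
Base rate for 8722.74 is 0.5%.
8722.74 has an FTA preferential rate, but origin Hesos is not Casos; base rate stands.
Duty = $605,579.52 × 0.5% = $3,027.90.
Total = $216,788.80 + $19,578.74 + $3,027.90 = $239,395.44.

$239,395.44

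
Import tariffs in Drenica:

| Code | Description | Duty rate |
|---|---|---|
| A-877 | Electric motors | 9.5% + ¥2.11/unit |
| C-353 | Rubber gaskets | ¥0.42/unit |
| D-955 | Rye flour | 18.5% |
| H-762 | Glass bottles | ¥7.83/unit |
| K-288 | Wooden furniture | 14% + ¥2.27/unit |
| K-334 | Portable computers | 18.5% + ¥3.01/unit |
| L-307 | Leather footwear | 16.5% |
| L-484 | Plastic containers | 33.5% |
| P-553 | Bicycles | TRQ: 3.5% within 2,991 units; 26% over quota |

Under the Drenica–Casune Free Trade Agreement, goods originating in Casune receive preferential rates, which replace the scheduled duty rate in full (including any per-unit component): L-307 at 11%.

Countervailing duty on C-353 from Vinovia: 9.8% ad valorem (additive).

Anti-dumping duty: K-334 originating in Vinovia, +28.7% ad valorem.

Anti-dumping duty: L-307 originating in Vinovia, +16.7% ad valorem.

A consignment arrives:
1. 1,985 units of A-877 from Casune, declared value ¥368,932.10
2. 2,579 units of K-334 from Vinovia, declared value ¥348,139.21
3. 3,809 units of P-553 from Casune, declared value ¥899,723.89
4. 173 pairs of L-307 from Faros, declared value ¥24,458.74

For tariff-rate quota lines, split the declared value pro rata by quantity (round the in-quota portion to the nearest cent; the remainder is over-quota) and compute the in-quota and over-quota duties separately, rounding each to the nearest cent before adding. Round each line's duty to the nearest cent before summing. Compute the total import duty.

¥290,321.87

Line 1 (A-877, Casune, 1,985 units, ¥368,932.10):
Base rate for A-877 is 9.5% + ¥2.11/unit.
Origin Casune is the FTA partner but A-877 is not on the preference list; base rate stands.
Duty = ¥368,932.10 × 9.5% + 1,985 × ¥2.11 = ¥39,236.90.
Line 2 (K-334, Vinovia, 2,579 units, ¥348,139.21):
Base rate for K-334 is 18.5% + ¥3.01/unit.
Additional duty on K-334 from Vinovia: +28.7%. Applied ad valorem rate: 18.5% + 28.7% = 47.2%.
Duty = ¥348,139.21 × 47.2% + 2,579 × ¥3.01 = ¥172,084.50.
Line 3 (P-553, Casune, 3,809 units, ¥899,723.89):
Code P-553 is under a tariff-rate quota (threshold 2,991 units). In-quota: 2,991 units at 3.5%; over-quota: 818 units at 26%.
Pro-rata value split: in-quota = ¥899,723.89 × 2,991/3,809 = ¥706,504.11; over-quota = ¥899,723.89 − ¥706,504.11 = ¥193,219.78.
In-quota duty = ¥706,504.11 × 3.5% = ¥24,727.64. Over-quota duty = ¥193,219.78 × 26% = ¥50,237.14.
Line duty = ¥24,727.64 + ¥50,237.14 = ¥74,964.78.
Line 4 (L-307, Faros, 173 pairs, ¥24,458.74):
Base rate for L-307 is 16.5%.
L-307 has an FTA preferential rate, but origin Faros is not Casune; base rate stands.
The additional-duty order on L-307 targets Vinovia, not Faros; it does not apply.
Duty = ¥24,458.74 × 16.5% = ¥4,035.69.
Total = ¥39,236.90 + ¥172,084.50 + ¥74,964.78 + ¥4,035.69 = ¥290,321.87.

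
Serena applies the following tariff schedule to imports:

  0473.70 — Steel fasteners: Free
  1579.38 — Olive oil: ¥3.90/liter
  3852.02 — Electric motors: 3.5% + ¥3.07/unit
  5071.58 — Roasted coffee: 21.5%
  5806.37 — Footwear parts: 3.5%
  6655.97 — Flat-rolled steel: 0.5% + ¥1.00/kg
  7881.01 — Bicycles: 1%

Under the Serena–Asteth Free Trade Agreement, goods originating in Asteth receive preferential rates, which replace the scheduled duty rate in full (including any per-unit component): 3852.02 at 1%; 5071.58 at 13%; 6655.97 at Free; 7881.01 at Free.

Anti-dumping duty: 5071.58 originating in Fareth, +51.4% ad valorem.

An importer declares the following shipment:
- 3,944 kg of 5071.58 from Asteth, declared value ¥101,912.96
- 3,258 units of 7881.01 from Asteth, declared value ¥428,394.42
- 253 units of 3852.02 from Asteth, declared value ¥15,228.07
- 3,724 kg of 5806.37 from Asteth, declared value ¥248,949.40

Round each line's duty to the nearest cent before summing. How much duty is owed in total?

Line 1 (5071.58, Asteth, 3,944 kg, ¥101,912.96):
Base rate for 5071.58 is 21.5%.
Origin Asteth qualifies under the Serena–Asteth agreement and 5071.58 is covered: preferential rate 13% applies instead.
The additional-duty order on 5071.58 targets Fareth, not Asteth; it does not apply.
Duty = ¥101,912.96 × 13% = ¥13,248.68.
Line 2 (7881.01, Asteth, 3,258 units, ¥428,394.42):
Base rate for 7881.01 is 1%.
Origin Asteth qualifies under the Serena–Asteth agreement and 7881.01 is covered: preferential rate Free applies instead.
Duty = ¥428,394.42 × 0% = ¥0.00.
Line 3 (3852.02, Asteth, 253 units, ¥15,228.07):
Base rate for 3852.02 is 3.5% + ¥3.07/unit.
Origin Asteth qualifies under the Serena–Asteth agreement and 3852.02 is covered: preferential rate 1% applies instead.
Duty = ¥15,228.07 × 1% = ¥152.28.
Line 4 (5806.37, Asteth, 3,724 kg, ¥248,949.40):
Base rate for 5806.37 is 3.5%.
Origin Asteth is the FTA partner but 5806.37 is not on the preference list; base rate stands.
Duty = ¥248,949.40 × 3.5% = ¥8,713.23.
Total = ¥13,248.68 + ¥0.00 + ¥152.28 + ¥8,713.23 = ¥22,114.19.

¥22,114.19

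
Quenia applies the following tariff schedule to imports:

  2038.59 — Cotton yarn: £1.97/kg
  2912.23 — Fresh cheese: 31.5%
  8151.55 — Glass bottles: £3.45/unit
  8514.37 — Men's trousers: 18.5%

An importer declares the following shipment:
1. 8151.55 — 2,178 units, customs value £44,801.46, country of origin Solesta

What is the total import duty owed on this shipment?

£7,514.10

Line 1 (8151.55, Solesta, 2,178 units, £44,801.46):
Base rate for 8151.55 is £3.45/unit.
Duty = 2,178 × £3.45 = £7,514.10.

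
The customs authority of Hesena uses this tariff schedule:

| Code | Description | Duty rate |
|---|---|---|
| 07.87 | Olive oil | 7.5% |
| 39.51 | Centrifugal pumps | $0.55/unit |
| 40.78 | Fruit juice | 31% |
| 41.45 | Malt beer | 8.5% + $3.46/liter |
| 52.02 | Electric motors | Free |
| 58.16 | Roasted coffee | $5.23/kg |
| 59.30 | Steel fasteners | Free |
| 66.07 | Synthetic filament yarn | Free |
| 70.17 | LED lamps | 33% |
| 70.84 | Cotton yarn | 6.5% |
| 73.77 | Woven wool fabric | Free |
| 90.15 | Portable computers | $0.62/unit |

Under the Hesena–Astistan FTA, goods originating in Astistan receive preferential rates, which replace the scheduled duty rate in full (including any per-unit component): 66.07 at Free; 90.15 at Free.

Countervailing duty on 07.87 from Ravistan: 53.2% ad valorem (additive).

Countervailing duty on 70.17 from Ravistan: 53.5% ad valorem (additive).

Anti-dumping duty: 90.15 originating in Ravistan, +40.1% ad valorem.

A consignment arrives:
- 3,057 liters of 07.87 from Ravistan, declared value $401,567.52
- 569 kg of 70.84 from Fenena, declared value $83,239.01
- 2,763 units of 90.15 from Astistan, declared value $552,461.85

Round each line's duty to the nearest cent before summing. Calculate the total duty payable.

Line 1 (07.87, Ravistan, 3,057 liters, $401,567.52):
Base rate for 07.87 is 7.5%.
Additional duty on 07.87 from Ravistan: +53.2%. Applied ad valorem rate: 7.5% + 53.2% = 60.7%.
Duty = $401,567.52 × 60.7% = $243,751.48.
Line 2 (70.84, Fenena, 569 kg, $83,239.01):
Base rate for 70.84 is 6.5%.
Duty = $83,239.01 × 6.5% = $5,410.54.
Line 3 (90.15, Astistan, 2,763 units, $552,461.85):
Base rate for 90.15 is $0.62/unit.
Origin Astistan qualifies under the Hesena–Astistan agreement and 90.15 is covered: preferential rate Free applies instead.
The additional-duty order on 90.15 targets Ravistan, not Astistan; it does not apply.
Duty = $552,461.85 × 0% = $0.00.
Total = $243,751.48 + $5,410.54 + $0.00 = $249,162.02.

$249,162.02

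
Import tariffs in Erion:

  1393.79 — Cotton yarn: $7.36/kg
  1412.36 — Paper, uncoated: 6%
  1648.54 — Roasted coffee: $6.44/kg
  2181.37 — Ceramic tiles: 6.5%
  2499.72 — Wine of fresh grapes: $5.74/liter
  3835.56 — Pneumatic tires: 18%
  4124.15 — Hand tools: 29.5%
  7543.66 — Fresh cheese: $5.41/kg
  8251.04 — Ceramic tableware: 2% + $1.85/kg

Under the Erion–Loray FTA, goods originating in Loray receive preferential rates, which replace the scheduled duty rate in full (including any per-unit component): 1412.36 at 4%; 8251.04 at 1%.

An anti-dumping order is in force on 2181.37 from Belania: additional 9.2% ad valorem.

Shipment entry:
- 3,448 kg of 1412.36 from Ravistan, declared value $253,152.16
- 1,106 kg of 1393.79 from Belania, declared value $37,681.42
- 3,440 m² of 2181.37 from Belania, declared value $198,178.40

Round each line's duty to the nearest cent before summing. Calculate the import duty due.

$54,443.30

Line 1 (1412.36, Ravistan, 3,448 kg, $253,152.16):
Base rate for 1412.36 is 6%.
1412.36 has an FTA preferential rate, but origin Ravistan is not Loray; base rate stands.
Duty = $253,152.16 × 6% = $15,189.13.
Line 2 (1393.79, Belania, 1,106 kg, $37,681.42):
Base rate for 1393.79 is $7.36/kg.
Duty = 1,106 × $7.36 = $8,140.16.
Line 3 (2181.37, Belania, 3,440 m², $198,178.40):
Base rate for 2181.37 is 6.5%.
Additional duty on 2181.37 from Belania: +9.2%. Applied ad valorem rate: 6.5% + 9.2% = 15.7%.
Duty = $198,178.40 × 15.7% = $31,114.01.
Total = $15,189.13 + $8,140.16 + $31,114.01 = $54,443.30.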